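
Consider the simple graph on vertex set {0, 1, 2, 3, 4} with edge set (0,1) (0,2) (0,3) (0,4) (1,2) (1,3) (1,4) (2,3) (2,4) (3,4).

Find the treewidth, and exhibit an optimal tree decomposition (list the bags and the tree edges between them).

With just one bag of size 5, the width is 5 − 1 = 4, so tw(G) ≤ 4. Conversely, {0, 1, 2, 3, 4} is a clique of size 5, and the vertices of any clique must share a bag in every tree decomposition; so some bag has ≥ 5 vertices and tw(G) ≥ 4. Hence tw(G) = 4 exactly.

Treewidth 4.
One such decomposition:
Bags: B1 = {0, 1, 2, 3, 4}
Tree: (single bag)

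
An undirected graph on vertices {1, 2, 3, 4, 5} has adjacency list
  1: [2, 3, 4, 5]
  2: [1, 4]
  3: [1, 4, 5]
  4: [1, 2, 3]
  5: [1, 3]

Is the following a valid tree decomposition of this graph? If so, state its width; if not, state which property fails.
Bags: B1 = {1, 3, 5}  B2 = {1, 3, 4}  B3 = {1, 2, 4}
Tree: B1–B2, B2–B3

Yes; width 2.

Vertex coverage: the bags together contain {1, 2, 3, 4, 5}, the full vertex set. Edge coverage: each edge of G has both endpoints in at least one bag. Running intersection: for every vertex, the bags containing it form a connected subtree. All three properties hold, so this is a valid tree decomposition of width max|bag| − 1 = 2, and hence tw(G) ≤ 2.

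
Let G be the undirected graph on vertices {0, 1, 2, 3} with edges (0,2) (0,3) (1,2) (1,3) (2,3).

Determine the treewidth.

A width-2 tree decomposition is:
Bags: B1 = {0, 2, 3}  B2 = {1, 2, 3}
Tree: B1–B2
Each bag holds 3 vertices, so the decomposition has width 2, which upper-bounds the treewidth. For the lower bound, the 3 vertices {0, 2, 3} are pairwise adjacent, and any tree decomposition puts a clique entirely inside one bag — forcing width ≥ 2. Combining the bounds, tw(G) = 2.

2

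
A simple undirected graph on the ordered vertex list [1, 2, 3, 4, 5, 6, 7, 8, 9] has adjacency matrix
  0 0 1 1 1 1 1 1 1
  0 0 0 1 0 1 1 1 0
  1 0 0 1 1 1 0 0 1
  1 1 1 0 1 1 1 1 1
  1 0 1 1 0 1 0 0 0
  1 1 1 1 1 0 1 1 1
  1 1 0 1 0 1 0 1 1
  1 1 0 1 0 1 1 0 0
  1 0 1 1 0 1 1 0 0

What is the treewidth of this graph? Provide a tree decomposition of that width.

Treewidth 4.
One optimal decomposition is:
Bags: B1 = {1, 4, 6, 7, 9}  B2 = {1, 3, 4, 6, 9}  B3 = {1, 3, 4, 5, 6}  B4 = {1, 4, 6, 7, 8}  B5 = {2, 4, 6, 7, 8}
Tree: B1–B2, B2–B3, B1–B4, B4–B5

Every bag has size at most 5, so the width is 5 − 1 = 4 and tw(G) ≤ 4. On the other hand G contains the 5-clique {1, 4, 6, 7, 8}. A clique must lie in a single bag of any decomposition, so no decomposition can have width below 4. The upper and lower bounds meet at 4, so that is the treewidth.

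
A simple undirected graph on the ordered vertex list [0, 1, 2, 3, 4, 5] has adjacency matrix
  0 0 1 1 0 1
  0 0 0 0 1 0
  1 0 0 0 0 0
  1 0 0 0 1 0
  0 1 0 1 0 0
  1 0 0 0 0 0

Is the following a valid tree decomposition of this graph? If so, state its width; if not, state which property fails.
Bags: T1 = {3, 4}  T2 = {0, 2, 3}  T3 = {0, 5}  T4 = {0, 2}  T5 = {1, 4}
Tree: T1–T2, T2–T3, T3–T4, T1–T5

No — bags containing vertex 2 are not connected in the tree.

A tree decomposition must satisfy three properties: every vertex lies in some bag; for every edge, both endpoints lie together in some bag; and for every vertex, the bags containing it form a connected subtree. Here bags containing vertex 2 are not connected in the tree, so the decomposition is invalid.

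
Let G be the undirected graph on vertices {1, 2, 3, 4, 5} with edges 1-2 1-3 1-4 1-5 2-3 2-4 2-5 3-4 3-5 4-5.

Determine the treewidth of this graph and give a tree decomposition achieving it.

With just one bag of size 5, the width is 5 − 1 = 4, so tw(G) ≤ 4. For the lower bound, the 5 vertices {1, 2, 3, 4, 5} are pairwise adjacent, and any tree decomposition puts a clique entirely inside one bag — forcing width ≥ 4. Combining the bounds, tw(G) = 4.

Treewidth 4.
Bags: B1 = {1, 2, 3, 4, 5}
Tree: (single bag)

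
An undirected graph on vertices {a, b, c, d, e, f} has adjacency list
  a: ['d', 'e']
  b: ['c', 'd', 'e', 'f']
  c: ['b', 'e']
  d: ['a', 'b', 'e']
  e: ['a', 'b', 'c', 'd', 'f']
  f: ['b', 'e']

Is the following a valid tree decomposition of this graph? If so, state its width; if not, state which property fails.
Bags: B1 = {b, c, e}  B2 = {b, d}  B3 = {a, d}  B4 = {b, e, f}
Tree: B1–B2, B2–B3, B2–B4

No — edge (e,d) lies in no bag.

A tree decomposition must satisfy three properties: every vertex lies in some bag; for every edge, both endpoints lie together in some bag; and for every vertex, the bags containing it form a connected subtree. Here edge (e,d) lies in no bag, so the decomposition is invalid.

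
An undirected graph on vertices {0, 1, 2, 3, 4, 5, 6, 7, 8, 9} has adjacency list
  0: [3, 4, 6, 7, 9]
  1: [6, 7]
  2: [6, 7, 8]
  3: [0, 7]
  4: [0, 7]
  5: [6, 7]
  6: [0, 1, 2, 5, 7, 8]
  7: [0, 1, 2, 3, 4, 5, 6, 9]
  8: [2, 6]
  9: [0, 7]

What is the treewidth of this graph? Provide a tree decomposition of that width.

Every bag has size at most 3, so the width is 3 − 1 = 2 and tw(G) ≤ 2. For the lower bound, the 3 vertices {2, 6, 8} are pairwise adjacent, and any tree decomposition puts a clique entirely inside one bag — forcing width ≥ 2. Combining the bounds, tw(G) = 2.

Treewidth 2.
One such decomposition:
Bags: B1 = {0, 6, 7}  B2 = {1, 6, 7}  B3 = {2, 6, 7}  B4 = {2, 6, 8}  B5 = {5, 6, 7}  B6 = {0, 4, 7}  B7 = {0, 7, 9}  B8 = {0, 3, 7}
Tree: B1–B2, B1–B3, B3–B4, B1–B5, B1–B6, B6–B7, B1–B8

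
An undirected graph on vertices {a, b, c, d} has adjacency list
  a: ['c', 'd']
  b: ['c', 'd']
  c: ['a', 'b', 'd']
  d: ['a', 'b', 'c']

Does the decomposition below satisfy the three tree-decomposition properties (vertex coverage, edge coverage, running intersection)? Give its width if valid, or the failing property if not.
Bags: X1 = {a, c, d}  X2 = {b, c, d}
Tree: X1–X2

Yes; width 2.

Vertex coverage: the bags together contain {a, b, c, d}, the full vertex set. Edge coverage: each edge of G has both endpoints in at least one bag. Running intersection: for every vertex, the bags containing it form a connected subtree. All three properties hold, so this is a valid tree decomposition of width max|bag| − 1 = 2, and hence tw(G) ≤ 2.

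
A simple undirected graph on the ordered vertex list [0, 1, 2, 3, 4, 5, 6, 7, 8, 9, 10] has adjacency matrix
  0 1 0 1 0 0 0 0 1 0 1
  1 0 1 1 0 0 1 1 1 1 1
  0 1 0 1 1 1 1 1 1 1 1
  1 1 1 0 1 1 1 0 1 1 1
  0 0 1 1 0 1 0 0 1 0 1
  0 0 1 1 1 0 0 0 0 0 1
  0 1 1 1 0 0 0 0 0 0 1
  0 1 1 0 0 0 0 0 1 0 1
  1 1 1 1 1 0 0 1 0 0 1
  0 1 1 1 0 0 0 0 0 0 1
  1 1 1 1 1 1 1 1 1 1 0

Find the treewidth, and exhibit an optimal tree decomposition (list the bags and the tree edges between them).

The largest bag has 5 vertices, giving width 4; this decomposition certifies tw(G) ≤ 4. For the lower bound, the 5 vertices {0, 1, 3, 8, 10} are pairwise adjacent, and any tree decomposition puts a clique entirely inside one bag — forcing width ≥ 4. The upper and lower bounds meet at 4, so that is the treewidth.

Treewidth 4.
One such decomposition:
Bags: B1 = {0, 1, 3, 8, 10}  B2 = {1, 2, 3, 8, 10}  B3 = {1, 2, 7, 8, 10}  B4 = {2, 3, 4, 8, 10}  B5 = {2, 3, 4, 5, 10}  B6 = {1, 2, 3, 6, 10}  B7 = {1, 2, 3, 9, 10}
Tree: B1–B2, B2–B3, B2–B4, B4–B5, B2–B6, B2–B7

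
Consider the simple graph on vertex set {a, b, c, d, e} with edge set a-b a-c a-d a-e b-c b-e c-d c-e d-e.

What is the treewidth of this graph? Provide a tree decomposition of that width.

Every bag has size at most 4, so the width is 4 − 1 = 3 and tw(G) ≤ 3. Conversely, {a, c, d, e} is a clique of size 4, and the vertices of any clique must share a bag in every tree decomposition; so some bag has ≥ 4 vertices and tw(G) ≥ 3. Combining the bounds, tw(G) = 3.

Treewidth 3.
One such decomposition:
Bags: B1 = {a, b, c, e}  B2 = {a, c, d, e}
Tree: B1–B2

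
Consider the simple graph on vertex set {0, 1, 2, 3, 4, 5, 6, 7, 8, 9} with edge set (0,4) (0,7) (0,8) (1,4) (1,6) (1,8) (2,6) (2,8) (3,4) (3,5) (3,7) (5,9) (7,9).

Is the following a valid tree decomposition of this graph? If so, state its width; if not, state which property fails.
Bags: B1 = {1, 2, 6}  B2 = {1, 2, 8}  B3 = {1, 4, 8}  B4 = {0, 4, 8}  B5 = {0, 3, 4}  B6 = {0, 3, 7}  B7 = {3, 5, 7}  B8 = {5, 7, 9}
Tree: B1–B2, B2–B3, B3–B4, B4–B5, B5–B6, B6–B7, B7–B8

Vertex coverage: the bags together contain {0, 1, 2, 3, 4, 5, 6, 7, 8, 9}, the full vertex set. Edge coverage: each edge of G has both endpoints in at least one bag. Running intersection: for every vertex, the bags containing it form a connected subtree. All three properties hold, so this is a valid tree decomposition of width max|bag| − 1 = 2, and hence tw(G) ≤ 2.

Yes; width 2.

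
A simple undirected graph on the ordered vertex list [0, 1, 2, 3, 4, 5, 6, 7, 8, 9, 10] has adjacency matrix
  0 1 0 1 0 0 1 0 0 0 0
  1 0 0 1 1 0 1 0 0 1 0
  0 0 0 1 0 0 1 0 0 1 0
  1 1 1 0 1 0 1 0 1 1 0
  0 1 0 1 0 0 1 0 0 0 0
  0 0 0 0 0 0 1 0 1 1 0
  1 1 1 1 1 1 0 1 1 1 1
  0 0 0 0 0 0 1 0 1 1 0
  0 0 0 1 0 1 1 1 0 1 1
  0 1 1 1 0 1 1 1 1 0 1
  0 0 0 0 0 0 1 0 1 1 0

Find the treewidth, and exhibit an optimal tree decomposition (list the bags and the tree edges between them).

Every bag has size at most 4, so the width is 4 − 1 = 3 and tw(G) ≤ 3. On the other hand G contains the 4-clique {0, 1, 3, 6}. A clique must lie in a single bag of any decomposition, so no decomposition can have width below 3. Combining the bounds, tw(G) = 3.

Treewidth 3.
Bags: B1 = {1, 3, 6, 9}  B2 = {1, 3, 4, 6}  B3 = {3, 6, 8, 9}  B4 = {6, 8, 9, 10}  B5 = {6, 7, 8, 9}  B6 = {2, 3, 6, 9}  B7 = {0, 1, 3, 6}  B8 = {5, 6, 8, 9}
Tree: B1–B2, B1–B3, B3–B4, B3–B5, B1–B6, B1–B7, B3–B8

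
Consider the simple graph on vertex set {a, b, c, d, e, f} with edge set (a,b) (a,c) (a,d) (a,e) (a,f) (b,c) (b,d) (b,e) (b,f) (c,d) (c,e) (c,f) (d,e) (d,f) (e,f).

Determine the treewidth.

5

A width-5 tree decomposition is:
Bags: B1 = {a, b, c, d, e, f}
Tree: (single bag)
A single bag containing all 6 vertices is trivially a valid decomposition of width 5. On the other hand G contains the 6-clique {a, b, c, d, e, f}. A clique must lie in a single bag of any decomposition, so no decomposition can have width below 5. The upper and lower bounds meet at 5, so that is the treewidth.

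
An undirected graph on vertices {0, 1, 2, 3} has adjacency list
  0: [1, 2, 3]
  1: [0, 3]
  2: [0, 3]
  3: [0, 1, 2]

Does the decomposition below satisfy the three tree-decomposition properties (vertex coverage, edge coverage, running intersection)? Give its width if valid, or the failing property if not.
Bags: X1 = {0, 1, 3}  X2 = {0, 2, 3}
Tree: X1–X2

Yes; width 2.

Vertex coverage: the bags together contain {0, 1, 2, 3}, the full vertex set. Edge coverage: each edge of G has both endpoints in at least one bag. Running intersection: for every vertex, the bags containing it form a connected subtree. All three properties hold, so this is a valid tree decomposition of width max|bag| − 1 = 2, and hence tw(G) ≤ 2.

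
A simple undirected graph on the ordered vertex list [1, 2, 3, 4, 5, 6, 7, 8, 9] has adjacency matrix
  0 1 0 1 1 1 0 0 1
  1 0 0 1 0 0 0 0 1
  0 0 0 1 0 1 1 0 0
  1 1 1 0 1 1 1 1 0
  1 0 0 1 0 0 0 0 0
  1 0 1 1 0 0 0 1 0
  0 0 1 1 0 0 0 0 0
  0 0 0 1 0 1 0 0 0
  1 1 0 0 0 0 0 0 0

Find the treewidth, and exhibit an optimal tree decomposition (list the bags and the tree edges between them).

Treewidth 2.
One optimal decomposition is:
Bags: B1 = {1, 2, 4}  B2 = {1, 4, 6}  B3 = {1, 4, 5}  B4 = {3, 4, 6}  B5 = {3, 4, 7}  B6 = {1, 2, 9}  B7 = {4, 6, 8}
Tree: B1–B2, B2–B3, B2–B4, B4–B5, B1–B6, B2–B7

The largest bag has 3 vertices, giving width 2; this decomposition certifies tw(G) ≤ 2. Conversely, {1, 2, 9} is a clique of size 3, and the vertices of any clique must share a bag in every tree decomposition; so some bag has ≥ 3 vertices and tw(G) ≥ 2. Hence tw(G) = 2 exactly.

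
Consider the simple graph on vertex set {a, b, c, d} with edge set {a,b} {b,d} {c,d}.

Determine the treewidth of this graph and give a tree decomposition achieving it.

Every bag has size at most 2, so the width is 2 − 1 = 1 and tw(G) ≤ 1. Any graph with an edge has treewidth ≥ 1, and G has the edge a–b. The upper and lower bounds meet at 1, so that is the treewidth.

Treewidth 1.
One such decomposition:
Bags: B1 = {a, b}  B2 = {b, d}  B3 = {c, d}
Tree: B1–B2, B2–B3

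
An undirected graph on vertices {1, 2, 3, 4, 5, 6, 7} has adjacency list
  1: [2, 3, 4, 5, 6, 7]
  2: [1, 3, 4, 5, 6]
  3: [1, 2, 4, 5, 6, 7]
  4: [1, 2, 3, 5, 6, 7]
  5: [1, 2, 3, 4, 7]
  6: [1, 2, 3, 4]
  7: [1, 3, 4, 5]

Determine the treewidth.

A width-4 tree decomposition is:
Bags: B1 = {1, 3, 4, 5, 7}  B2 = {1, 2, 3, 4, 5}  B3 = {1, 2, 3, 4, 6}
Tree: B1–B2, B2–B3
Every bag has size at most 5, so the width is 5 − 1 = 4 and tw(G) ≤ 4. For the lower bound, the 5 vertices {1, 2, 3, 4, 5} are pairwise adjacent, and any tree decomposition puts a clique entirely inside one bag — forcing width ≥ 4. The upper and lower bounds meet at 4, so that is the treewidth.

4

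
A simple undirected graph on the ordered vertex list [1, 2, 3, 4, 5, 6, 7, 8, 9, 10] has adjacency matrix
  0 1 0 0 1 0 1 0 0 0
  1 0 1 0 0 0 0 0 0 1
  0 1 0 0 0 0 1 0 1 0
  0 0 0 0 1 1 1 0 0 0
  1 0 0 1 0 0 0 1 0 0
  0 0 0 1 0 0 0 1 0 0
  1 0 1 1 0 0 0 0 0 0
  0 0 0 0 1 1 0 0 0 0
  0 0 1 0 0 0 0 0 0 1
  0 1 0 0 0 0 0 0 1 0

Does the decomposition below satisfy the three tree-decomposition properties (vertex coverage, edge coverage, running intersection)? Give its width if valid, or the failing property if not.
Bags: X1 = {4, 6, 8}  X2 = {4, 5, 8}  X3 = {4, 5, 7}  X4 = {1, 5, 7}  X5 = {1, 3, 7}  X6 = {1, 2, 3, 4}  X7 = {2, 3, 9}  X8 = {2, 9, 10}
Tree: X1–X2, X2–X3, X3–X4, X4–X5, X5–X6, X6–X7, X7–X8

No — bags containing vertex 4 are not connected in the tree.

A tree decomposition must satisfy three properties: every vertex lies in some bag; for every edge, both endpoints lie together in some bag; and for every vertex, the bags containing it form a connected subtree. Here bags containing vertex 4 are not connected in the tree, so the decomposition is invalid.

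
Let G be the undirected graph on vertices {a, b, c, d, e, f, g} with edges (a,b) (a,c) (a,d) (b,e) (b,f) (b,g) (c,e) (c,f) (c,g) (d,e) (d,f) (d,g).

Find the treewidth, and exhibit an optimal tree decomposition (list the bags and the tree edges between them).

Treewidth 3.
One optimal decomposition is:
Bags: B1 = {b, c, d, f}  B2 = {a, b, c, d}  B3 = {b, c, d, g}  B4 = {b, c, d, e}
Tree: B1–B2, B2–B3, B3–B4

The largest bag has 4 vertices, giving width 3; this decomposition certifies tw(G) ≤ 3. For the lower bound: the 4 vertex sets {c,f}, {a,d}, {b}, {g} are disjoint, each induces a connected subgraph, and every pair is joined by at least one edge of G. Contracting each set to a single vertex therefore yields K_{4} as a minor, and since treewidth is minor-monotone, tw(G) ≥ tw(K_{4}) = 3. The upper and lower bounds meet at 3, so that is the treewidth.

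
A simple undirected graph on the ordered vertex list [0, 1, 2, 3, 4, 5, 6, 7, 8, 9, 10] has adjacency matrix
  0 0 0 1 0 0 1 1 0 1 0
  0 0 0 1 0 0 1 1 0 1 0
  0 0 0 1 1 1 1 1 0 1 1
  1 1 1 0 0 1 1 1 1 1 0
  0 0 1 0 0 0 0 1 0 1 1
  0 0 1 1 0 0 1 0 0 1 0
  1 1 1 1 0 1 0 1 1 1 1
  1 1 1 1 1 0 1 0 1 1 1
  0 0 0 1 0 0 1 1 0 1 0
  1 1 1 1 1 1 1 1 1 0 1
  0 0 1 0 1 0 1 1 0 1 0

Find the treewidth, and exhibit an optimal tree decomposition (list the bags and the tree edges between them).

Treewidth 4.
Bags: B1 = {2, 3, 6, 7, 9}  B2 = {1, 3, 6, 7, 9}  B3 = {2, 3, 5, 6, 9}  B4 = {2, 6, 7, 9, 10}  B5 = {3, 6, 7, 8, 9}  B6 = {0, 3, 6, 7, 9}  B7 = {2, 4, 7, 9, 10}
Tree: B1–B2, B1–B3, B1–B4, B1–B5, B2–B6, B4–B7

The largest bag has 5 vertices, giving width 4; this decomposition certifies tw(G) ≤ 4. For the lower bound, the 5 vertices {2, 4, 7, 9, 10} are pairwise adjacent, and any tree decomposition puts a clique entirely inside one bag — forcing width ≥ 4. Hence tw(G) = 4 exactly.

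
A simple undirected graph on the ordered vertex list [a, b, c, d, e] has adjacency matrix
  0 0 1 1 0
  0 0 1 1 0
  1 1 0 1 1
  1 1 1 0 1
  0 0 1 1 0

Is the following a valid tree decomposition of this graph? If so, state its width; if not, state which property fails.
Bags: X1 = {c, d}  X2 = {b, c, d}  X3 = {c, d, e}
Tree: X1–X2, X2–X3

A tree decomposition must satisfy three properties: every vertex lies in some bag; for every edge, both endpoints lie together in some bag; and for every vertex, the bags containing it form a connected subtree. Here vertex a appears in no bag, so the decomposition is invalid.

No — vertex a appears in no bag.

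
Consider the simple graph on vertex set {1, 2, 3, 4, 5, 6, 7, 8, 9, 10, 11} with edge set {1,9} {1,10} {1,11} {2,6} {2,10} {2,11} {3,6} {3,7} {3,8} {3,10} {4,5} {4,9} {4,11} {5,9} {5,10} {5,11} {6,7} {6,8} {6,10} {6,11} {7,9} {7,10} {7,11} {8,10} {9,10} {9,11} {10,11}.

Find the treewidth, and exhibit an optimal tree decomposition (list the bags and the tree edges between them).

Treewidth 3.
One such decomposition:
Bags: B1 = {7, 9, 10, 11}  B2 = {1, 9, 10, 11}  B3 = {6, 7, 10, 11}  B4 = {5, 9, 10, 11}  B5 = {2, 6, 10, 11}  B6 = {3, 6, 7, 10}  B7 = {3, 6, 8, 10}  B8 = {4, 5, 9, 11}
Tree: B1–B2, B1–B3, B2–B4, B3–B5, B3–B6, B6–B7, B4–B8

The largest bag has 4 vertices, giving width 3; this decomposition certifies tw(G) ≤ 3. Conversely, {3, 6, 8, 10} is a clique of size 4, and the vertices of any clique must share a bag in every tree decomposition; so some bag has ≥ 4 vertices and tw(G) ≥ 3. Combining the bounds, tw(G) = 3.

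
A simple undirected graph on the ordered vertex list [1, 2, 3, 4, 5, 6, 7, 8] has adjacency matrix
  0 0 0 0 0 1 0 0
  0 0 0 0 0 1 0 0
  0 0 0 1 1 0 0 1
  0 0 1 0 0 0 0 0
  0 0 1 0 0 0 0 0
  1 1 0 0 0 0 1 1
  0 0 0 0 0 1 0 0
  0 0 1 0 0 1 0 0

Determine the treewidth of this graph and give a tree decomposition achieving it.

Each bag holds 2 vertices, so the decomposition has width 1, which upper-bounds the treewidth. G has an edge, so its treewidth is at least 1. The upper and lower bounds meet at 1, so that is the treewidth.

Treewidth 1.
One optimal decomposition is:
Bags: B1 = {3, 8}  B2 = {6, 8}  B3 = {3, 5}  B4 = {1, 6}  B5 = {6, 7}  B6 = {3, 4}  B7 = {2, 6}
Tree: B1–B2, B1–B3, B2–B4, B4–B5, B3–B6, B5–B7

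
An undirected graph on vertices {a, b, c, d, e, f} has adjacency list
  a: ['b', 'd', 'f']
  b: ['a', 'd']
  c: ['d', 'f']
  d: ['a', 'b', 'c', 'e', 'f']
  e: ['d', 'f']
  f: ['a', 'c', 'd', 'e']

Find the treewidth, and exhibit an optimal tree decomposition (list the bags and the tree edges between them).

Every bag has size at most 3, so the width is 3 − 1 = 2 and tw(G) ≤ 2. On the other hand G contains the 3-clique {d, e, f}. A clique must lie in a single bag of any decomposition, so no decomposition can have width below 2. Combining the bounds, tw(G) = 2.

Treewidth 2.
One such decomposition:
Bags: B1 = {d, e, f}  B2 = {c, d, f}  B3 = {a, d, f}  B4 = {a, b, d}
Tree: B1–B2, B1–B3, B3–B4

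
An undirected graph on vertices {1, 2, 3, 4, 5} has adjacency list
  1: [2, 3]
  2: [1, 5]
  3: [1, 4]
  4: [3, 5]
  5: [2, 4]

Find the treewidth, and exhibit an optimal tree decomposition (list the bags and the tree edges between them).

Treewidth 2.
One optimal decomposition is:
Bags: B1 = {1, 3, 4}  B2 = {1, 2, 4}  B3 = {2, 4, 5}
Tree: B1–B2, B2–B3

Each bag holds 3 vertices, so the decomposition has width 2, which upper-bounds the treewidth. Since 4–3–1–2–5–4 is a cycle in G, G is not acyclic. Forests are exactly the graphs of treewidth ≤ 1, so tw(G) ≥ 2. Therefore the treewidth is 2.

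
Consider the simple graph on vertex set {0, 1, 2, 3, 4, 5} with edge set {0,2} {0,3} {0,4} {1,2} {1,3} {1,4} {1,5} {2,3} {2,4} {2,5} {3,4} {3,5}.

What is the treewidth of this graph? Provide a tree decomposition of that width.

Treewidth 3.
One such decomposition:
Bags: B1 = {1, 2, 3, 4}  B2 = {1, 2, 3, 5}  B3 = {0, 2, 3, 4}
Tree: B1–B2, B1–B3

Every bag has size at most 4, so the width is 4 − 1 = 3 and tw(G) ≤ 3. Conversely, {0, 2, 3, 4} is a clique of size 4, and the vertices of any clique must share a bag in every tree decomposition; so some bag has ≥ 4 vertices and tw(G) ≥ 3. Therefore the treewidth is 3.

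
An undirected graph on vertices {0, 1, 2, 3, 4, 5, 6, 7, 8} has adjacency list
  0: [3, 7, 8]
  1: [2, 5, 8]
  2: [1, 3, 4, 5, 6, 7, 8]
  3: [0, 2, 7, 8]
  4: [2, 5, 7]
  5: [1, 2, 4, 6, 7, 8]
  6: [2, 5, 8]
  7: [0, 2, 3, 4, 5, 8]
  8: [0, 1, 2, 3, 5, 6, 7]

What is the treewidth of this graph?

3

A width-3 tree decomposition is:
Bags: B1 = {2, 3, 7, 8}  B2 = {2, 5, 7, 8}  B3 = {2, 4, 5, 7}  B4 = {2, 5, 6, 8}  B5 = {0, 3, 7, 8}  B6 = {1, 2, 5, 8}
Tree: B1–B2, B2–B3, B2–B4, B1–B5, B4–B6
Each bag holds 4 vertices, so the decomposition has width 3, which upper-bounds the treewidth. Conversely, {0, 3, 7, 8} is a clique of size 4, and the vertices of any clique must share a bag in every tree decomposition; so some bag has ≥ 4 vertices and tw(G) ≥ 3. Combining the bounds, tw(G) = 3.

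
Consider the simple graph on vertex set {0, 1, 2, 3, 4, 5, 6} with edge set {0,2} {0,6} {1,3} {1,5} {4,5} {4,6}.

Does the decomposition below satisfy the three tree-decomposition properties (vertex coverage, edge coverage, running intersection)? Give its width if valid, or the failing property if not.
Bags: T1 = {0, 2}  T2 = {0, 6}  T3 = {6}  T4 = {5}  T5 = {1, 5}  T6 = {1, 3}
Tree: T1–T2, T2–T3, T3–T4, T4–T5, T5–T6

A tree decomposition must satisfy three properties: every vertex lies in some bag; for every edge, both endpoints lie together in some bag; and for every vertex, the bags containing it form a connected subtree. Here vertex 4 appears in no bag, so the decomposition is invalid.

No — vertex 4 appears in no bag.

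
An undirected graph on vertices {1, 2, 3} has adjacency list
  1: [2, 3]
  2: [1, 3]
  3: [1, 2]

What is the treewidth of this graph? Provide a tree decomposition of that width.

Treewidth 2.
Bags: B1 = {1, 2, 3}
Tree: (single bag)

With just one bag of size 3, the width is 3 − 1 = 2, so tw(G) ≤ 2. On the other hand G contains the 3-clique {1, 2, 3}. A clique must lie in a single bag of any decomposition, so no decomposition can have width below 2. Combining the bounds, tw(G) = 2.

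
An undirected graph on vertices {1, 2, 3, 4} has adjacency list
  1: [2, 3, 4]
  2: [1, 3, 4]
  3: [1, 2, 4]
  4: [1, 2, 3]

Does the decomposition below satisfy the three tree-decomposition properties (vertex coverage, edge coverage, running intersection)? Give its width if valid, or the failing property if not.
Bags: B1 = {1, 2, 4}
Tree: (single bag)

No — vertex 3 appears in no bag.

A tree decomposition must satisfy three properties: every vertex lies in some bag; for every edge, both endpoints lie together in some bag; and for every vertex, the bags containing it form a connected subtree. Here vertex 3 appears in no bag, so the decomposition is invalid.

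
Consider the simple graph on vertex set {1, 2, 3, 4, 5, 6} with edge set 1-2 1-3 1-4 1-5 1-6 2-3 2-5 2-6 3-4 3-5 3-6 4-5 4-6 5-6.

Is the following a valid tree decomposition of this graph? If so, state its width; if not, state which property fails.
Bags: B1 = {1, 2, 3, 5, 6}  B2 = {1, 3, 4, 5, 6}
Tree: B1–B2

Yes; width 4.

Vertex coverage: the bags together contain {1, 2, 3, 4, 5, 6}, the full vertex set. Edge coverage: each edge of G has both endpoints in at least one bag. Running intersection: for every vertex, the bags containing it form a connected subtree. All three properties hold, so this is a valid tree decomposition of width max|bag| − 1 = 4, and hence tw(G) ≤ 4.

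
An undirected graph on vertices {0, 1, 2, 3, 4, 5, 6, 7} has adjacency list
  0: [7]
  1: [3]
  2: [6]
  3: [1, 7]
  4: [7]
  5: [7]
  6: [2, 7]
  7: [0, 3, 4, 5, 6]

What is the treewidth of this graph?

1

A width-1 tree decomposition is:
Bags: B1 = {6, 7}  B2 = {3, 7}  B3 = {4, 7}  B4 = {2, 6}  B5 = {0, 7}  B6 = {1, 3}  B7 = {5, 7}
Tree: B1–B2, B1–B3, B1–B4, B3–B5, B2–B6, B2–B7
Each bag holds 2 vertices, so the decomposition has width 1, which upper-bounds the treewidth. Any graph with an edge has treewidth ≥ 1, and G has the edge 7–6. Hence tw(G) = 1 exactly.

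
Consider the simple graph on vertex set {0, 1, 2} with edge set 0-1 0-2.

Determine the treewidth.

1

A width-1 tree decomposition is:
Bags: B1 = {0, 2}  B2 = {0, 1}
Tree: B1–B2
Each bag holds 2 vertices, so the decomposition has width 1, which upper-bounds the treewidth. G has an edge, so its treewidth is at least 1. Combining the bounds, tw(G) = 1.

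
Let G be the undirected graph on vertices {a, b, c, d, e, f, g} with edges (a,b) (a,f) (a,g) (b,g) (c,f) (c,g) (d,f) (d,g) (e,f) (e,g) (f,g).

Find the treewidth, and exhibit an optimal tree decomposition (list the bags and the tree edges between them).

Every bag has size at most 3, so the width is 3 − 1 = 2 and tw(G) ≤ 2. On the other hand G contains the 3-clique {d, f, g}. A clique must lie in a single bag of any decomposition, so no decomposition can have width below 2. Therefore the treewidth is 2.

Treewidth 2.
Bags: B1 = {e, f, g}  B2 = {a, f, g}  B3 = {d, f, g}  B4 = {a, b, g}  B5 = {c, f, g}
Tree: B1–B2, B2–B3, B2–B4, B1–B5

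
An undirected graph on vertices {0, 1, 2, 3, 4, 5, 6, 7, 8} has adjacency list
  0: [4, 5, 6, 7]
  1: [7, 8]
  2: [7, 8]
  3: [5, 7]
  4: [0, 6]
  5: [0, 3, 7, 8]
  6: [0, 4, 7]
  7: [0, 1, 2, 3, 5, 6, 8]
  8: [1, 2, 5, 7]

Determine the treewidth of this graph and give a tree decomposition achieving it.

Treewidth 2.
One optimal decomposition is:
Bags: B1 = {0, 5, 7}  B2 = {5, 7, 8}  B3 = {1, 7, 8}  B4 = {2, 7, 8}  B5 = {0, 6, 7}  B6 = {3, 5, 7}  B7 = {0, 4, 6}
Tree: B1–B2, B2–B3, B3–B4, B1–B5, B1–B6, B5–B7

Each bag holds 3 vertices, so the decomposition has width 2, which upper-bounds the treewidth. On the other hand G contains the 3-clique {0, 4, 6}. A clique must lie in a single bag of any decomposition, so no decomposition can have width below 2. Therefore the treewidth is 2.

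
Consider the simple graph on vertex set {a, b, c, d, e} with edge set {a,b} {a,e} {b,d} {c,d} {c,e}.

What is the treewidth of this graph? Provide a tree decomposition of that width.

Treewidth 2.
Bags: B1 = {a, c, e}  B2 = {a, c, d}  B3 = {a, b, d}
Tree: B1–B2, B2–B3

The largest bag has 3 vertices, giving width 2; this decomposition certifies tw(G) ≤ 2. Since a–e–c–d–b–a is a cycle in G, G is not acyclic. Forests are exactly the graphs of treewidth ≤ 1, so tw(G) ≥ 2. Combining the bounds, tw(G) = 2.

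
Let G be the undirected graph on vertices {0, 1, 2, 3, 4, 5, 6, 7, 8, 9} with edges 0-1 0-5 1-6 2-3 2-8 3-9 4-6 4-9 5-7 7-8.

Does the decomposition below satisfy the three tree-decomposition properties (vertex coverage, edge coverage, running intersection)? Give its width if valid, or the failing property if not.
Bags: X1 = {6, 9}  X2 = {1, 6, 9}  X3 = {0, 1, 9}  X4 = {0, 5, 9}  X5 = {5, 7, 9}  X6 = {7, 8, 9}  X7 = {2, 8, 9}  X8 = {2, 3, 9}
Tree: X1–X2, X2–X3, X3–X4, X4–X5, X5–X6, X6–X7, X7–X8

No — vertex 4 appears in no bag.

A tree decomposition must satisfy three properties: every vertex lies in some bag; for every edge, both endpoints lie together in some bag; and for every vertex, the bags containing it form a connected subtree. Here vertex 4 appears in no bag, so the decomposition is invalid.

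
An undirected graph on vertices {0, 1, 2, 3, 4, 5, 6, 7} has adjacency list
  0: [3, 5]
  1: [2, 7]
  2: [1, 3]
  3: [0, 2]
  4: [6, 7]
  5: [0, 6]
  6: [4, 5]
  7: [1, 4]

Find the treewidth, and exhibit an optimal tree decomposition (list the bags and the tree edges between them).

Each bag holds 3 vertices, so the decomposition has width 2, which upper-bounds the treewidth. The edges 6–4–7–1–2–3–0–5–6 form a cycle, so G is not a tree and its treewidth is at least 2. Combining the bounds, tw(G) = 2.

Treewidth 2.
One such decomposition:
Bags: B1 = {4, 6, 7}  B2 = {1, 6, 7}  B3 = {1, 2, 6}  B4 = {2, 3, 6}  B5 = {0, 3, 6}  B6 = {0, 5, 6}
Tree: B1–B2, B2–B3, B3–B4, B4–B5, B5–B6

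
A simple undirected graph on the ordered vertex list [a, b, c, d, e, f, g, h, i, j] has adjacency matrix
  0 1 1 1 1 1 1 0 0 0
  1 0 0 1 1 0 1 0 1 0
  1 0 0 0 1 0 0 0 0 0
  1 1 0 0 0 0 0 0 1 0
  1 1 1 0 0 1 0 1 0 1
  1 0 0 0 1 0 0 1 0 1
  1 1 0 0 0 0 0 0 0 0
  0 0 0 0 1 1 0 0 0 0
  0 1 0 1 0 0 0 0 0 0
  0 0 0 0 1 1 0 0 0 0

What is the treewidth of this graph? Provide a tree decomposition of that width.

Every bag has size at most 3, so the width is 3 − 1 = 2 and tw(G) ≤ 2. Conversely, {e, f, j} is a clique of size 3, and the vertices of any clique must share a bag in every tree decomposition; so some bag has ≥ 3 vertices and tw(G) ≥ 2. Hence tw(G) = 2 exactly.

Treewidth 2.
One such decomposition:
Bags: B1 = {a, b, e}  B2 = {a, b, g}  B3 = {a, e, f}  B4 = {e, f, j}  B5 = {a, c, e}  B6 = {a, b, d}  B7 = {e, f, h}  B8 = {b, d, i}
Tree: B1–B2, B1–B3, B3–B4, B1–B5, B1–B6, B3–B7, B6–B8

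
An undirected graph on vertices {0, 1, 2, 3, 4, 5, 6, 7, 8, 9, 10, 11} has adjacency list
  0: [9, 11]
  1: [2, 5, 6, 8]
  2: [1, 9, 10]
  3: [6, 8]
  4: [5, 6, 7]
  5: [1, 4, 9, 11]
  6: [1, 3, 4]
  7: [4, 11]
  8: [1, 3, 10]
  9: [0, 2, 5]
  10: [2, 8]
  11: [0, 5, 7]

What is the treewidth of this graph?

3

A width-3 tree decomposition is:
Bags: B1 = {3, 6, 8, 10}  B2 = {1, 6, 8, 10}  B3 = {1, 2, 6, 10}  B4 = {1, 2, 4, 6}  B5 = {1, 2, 4, 5}  B6 = {2, 4, 5, 9}  B7 = {4, 5, 7, 9}  B8 = {5, 7, 9, 11}  B9 = {0, 7, 9, 11}
Tree: B1–B2, B2–B3, B3–B4, B4–B5, B5–B6, B6–B7, B7–B8, B8–B9
Every bag has size at most 4, so the width is 4 − 1 = 3 and tw(G) ≤ 3. For the lower bound: the 4 vertex sets {3,8,10}, {6}, {1}, {2,4,5,9} are disjoint, each induces a connected subgraph, and every pair is joined by at least one edge of G. Contracting each set to a single vertex therefore yields K_{4} as a minor, and since treewidth is minor-monotone, tw(G) ≥ tw(K_{4}) = 3. Combining the bounds, tw(G) = 3.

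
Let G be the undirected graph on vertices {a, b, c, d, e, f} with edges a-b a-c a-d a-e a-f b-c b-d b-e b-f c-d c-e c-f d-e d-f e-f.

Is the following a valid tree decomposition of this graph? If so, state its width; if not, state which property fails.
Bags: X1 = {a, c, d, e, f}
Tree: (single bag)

No — vertex b appears in no bag.

A tree decomposition must satisfy three properties: every vertex lies in some bag; for every edge, both endpoints lie together in some bag; and for every vertex, the bags containing it form a connected subtree. Here vertex b appears in no bag, so the decomposition is invalid.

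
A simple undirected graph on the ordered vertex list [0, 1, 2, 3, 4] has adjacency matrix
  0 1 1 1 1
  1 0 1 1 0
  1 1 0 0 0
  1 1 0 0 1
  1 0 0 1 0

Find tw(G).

2

A width-2 tree decomposition is:
Bags: B1 = {0, 3, 4}  B2 = {0, 1, 3}  B3 = {0, 1, 2}
Tree: B1–B2, B2–B3
Each bag holds 3 vertices, so the decomposition has width 2, which upper-bounds the treewidth. Conversely, {0, 1, 2} is a clique of size 3, and the vertices of any clique must share a bag in every tree decomposition; so some bag has ≥ 3 vertices and tw(G) ≥ 2. Combining the bounds, tw(G) = 2.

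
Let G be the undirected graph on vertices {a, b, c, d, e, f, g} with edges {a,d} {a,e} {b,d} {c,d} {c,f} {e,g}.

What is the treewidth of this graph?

1

A width-1 tree decomposition is:
Bags: B1 = {a, e}  B2 = {a, d}  B3 = {c, d}  B4 = {c, f}  B5 = {e, g}  B6 = {b, d}
Tree: B1–B2, B2–B3, B3–B4, B1–B5, B2–B6
Every bag has size at most 2, so the width is 2 − 1 = 1 and tw(G) ≤ 1. Since G has at least one edge (e.g. a–e), it is not an edgeless graph, so tw(G) ≥ 1. Combining the bounds, tw(G) = 1.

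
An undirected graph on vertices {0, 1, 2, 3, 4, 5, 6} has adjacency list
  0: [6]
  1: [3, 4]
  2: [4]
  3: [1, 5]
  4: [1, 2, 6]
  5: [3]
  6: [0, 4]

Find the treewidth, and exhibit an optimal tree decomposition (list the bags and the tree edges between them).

The largest bag has 2 vertices, giving width 1; this decomposition certifies tw(G) ≤ 1. Since G has at least one edge (e.g. 4–1), it is not an edgeless graph, so tw(G) ≥ 1. Hence tw(G) = 1 exactly.

Treewidth 1.
Bags: B1 = {1, 4}  B2 = {4, 6}  B3 = {1, 3}  B4 = {2, 4}  B5 = {3, 5}  B6 = {0, 6}
Tree: B1–B2, B1–B3, B2–B4, B3–B5, B2–B6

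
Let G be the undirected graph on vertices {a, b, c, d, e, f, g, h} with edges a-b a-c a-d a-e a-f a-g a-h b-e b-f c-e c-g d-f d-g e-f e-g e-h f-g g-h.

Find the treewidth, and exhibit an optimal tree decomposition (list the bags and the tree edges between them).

Each bag holds 4 vertices, so the decomposition has width 3, which upper-bounds the treewidth. Conversely, {a, d, f, g} is a clique of size 4, and the vertices of any clique must share a bag in every tree decomposition; so some bag has ≥ 4 vertices and tw(G) ≥ 3. Hence tw(G) = 3 exactly.

Treewidth 3.
One such decomposition:
Bags: B1 = {a, e, f, g}  B2 = {a, e, g, h}  B3 = {a, d, f, g}  B4 = {a, c, e, g}  B5 = {a, b, e, f}
Tree: B1–B2, B1–B3, B1–B4, B1–B5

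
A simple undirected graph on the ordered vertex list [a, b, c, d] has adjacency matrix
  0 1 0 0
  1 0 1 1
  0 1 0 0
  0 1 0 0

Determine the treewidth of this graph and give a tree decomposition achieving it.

The largest bag has 2 vertices, giving width 1; this decomposition certifies tw(G) ≤ 1. Any graph with an edge has treewidth ≥ 1, and G has the edge c–b. Combining the bounds, tw(G) = 1.

Treewidth 1.
One optimal decomposition is:
Bags: B1 = {b, c}  B2 = {a, b}  B3 = {b, d}
Tree: B1–B2, B2–B3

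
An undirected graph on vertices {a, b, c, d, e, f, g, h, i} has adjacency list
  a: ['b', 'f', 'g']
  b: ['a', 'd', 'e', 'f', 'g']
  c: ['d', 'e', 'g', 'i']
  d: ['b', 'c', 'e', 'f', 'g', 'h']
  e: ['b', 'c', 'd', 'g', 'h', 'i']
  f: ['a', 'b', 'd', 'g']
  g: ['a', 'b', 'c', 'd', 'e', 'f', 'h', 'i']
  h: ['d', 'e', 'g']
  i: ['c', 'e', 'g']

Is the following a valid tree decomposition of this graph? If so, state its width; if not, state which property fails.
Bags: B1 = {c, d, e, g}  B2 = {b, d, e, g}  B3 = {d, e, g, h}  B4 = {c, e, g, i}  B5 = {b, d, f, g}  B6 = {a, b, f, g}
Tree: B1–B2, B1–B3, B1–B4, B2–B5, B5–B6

Checking the three conditions: (i) the bags cover all of {a, b, c, d, e, f, g, h, i}; (ii) for each edge, some bag contains both endpoints; (iii) the bags containing any fixed vertex form a subtree. All hold, so the decomposition is valid with width 4 − 1 = 3.

Yes; width 3.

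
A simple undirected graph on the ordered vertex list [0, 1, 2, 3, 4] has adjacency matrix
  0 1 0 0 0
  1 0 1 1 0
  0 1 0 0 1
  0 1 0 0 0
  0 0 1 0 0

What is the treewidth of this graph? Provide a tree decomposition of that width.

Every bag has size at most 2, so the width is 2 − 1 = 1 and tw(G) ≤ 1. Since G has at least one edge (e.g. 1–3), it is not an edgeless graph, so tw(G) ≥ 1. Therefore the treewidth is 1.

Treewidth 1.
One such decomposition:
Bags: B1 = {1, 3}  B2 = {0, 1}  B3 = {1, 2}  B4 = {2, 4}
Tree: B1–B2, B1–B3, B3–B4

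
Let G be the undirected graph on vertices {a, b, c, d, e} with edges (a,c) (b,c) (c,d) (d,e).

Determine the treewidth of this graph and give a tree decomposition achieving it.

Treewidth 1.
One such decomposition:
Bags: B1 = {c, d}  B2 = {a, c}  B3 = {b, c}  B4 = {d, e}
Tree: B1–B2, B2–B3, B1–B4

Every bag has size at most 2, so the width is 2 − 1 = 1 and tw(G) ≤ 1. Since G has at least one edge (e.g. c–d), it is not an edgeless graph, so tw(G) ≥ 1. Hence tw(G) = 1 exactly.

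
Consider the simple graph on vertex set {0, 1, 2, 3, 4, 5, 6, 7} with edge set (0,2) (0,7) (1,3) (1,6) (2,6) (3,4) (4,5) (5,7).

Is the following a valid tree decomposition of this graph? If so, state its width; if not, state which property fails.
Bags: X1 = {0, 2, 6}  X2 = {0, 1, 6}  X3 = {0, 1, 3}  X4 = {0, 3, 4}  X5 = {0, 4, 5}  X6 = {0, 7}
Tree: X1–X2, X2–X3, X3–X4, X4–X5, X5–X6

A tree decomposition must satisfy three properties: every vertex lies in some bag; for every edge, both endpoints lie together in some bag; and for every vertex, the bags containing it form a connected subtree. Here edge (5,7) lies in no bag, so the decomposition is invalid.

No — edge (5,7) lies in no bag.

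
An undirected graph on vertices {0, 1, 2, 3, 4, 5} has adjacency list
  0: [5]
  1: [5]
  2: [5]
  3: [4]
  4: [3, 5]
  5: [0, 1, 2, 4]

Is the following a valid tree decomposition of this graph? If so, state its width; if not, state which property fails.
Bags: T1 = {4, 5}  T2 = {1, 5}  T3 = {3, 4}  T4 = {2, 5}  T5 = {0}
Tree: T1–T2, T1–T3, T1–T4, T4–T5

No — edge (5,0) lies in no bag.

A tree decomposition must satisfy three properties: every vertex lies in some bag; for every edge, both endpoints lie together in some bag; and for every vertex, the bags containing it form a connected subtree. Here edge (5,0) lies in no bag, so the decomposition is invalid.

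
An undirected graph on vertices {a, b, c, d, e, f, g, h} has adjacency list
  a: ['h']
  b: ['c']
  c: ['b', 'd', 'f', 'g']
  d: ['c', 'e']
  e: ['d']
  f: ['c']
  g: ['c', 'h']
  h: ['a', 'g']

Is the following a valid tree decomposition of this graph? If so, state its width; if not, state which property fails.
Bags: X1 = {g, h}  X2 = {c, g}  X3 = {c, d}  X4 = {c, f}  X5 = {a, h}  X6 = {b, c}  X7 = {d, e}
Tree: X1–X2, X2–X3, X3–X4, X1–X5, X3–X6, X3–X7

Yes; width 1.

Every vertex of G appears in some bag (union = {a, b, c, d, e, f, g, h}); every edge is covered by a bag; and for each vertex v the set of bags containing v is connected in the bag tree. The decomposition is therefore valid. The largest bag has 2 vertices, so the width is 1.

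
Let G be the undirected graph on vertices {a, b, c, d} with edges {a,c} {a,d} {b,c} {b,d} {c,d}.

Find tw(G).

2

A width-2 tree decomposition is:
Bags: B1 = {a, c, d}  B2 = {b, c, d}
Tree: B1–B2
The largest bag has 3 vertices, giving width 2; this decomposition certifies tw(G) ≤ 2. Conversely, {a, c, d} is a clique of size 3, and the vertices of any clique must share a bag in every tree decomposition; so some bag has ≥ 3 vertices and tw(G) ≥ 2. Therefore the treewidth is 2.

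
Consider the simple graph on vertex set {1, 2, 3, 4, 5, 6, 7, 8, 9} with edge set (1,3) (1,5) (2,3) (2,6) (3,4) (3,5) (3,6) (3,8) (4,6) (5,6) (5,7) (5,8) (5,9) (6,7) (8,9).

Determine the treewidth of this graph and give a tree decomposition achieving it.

Treewidth 2.
Bags: B1 = {3, 5, 6}  B2 = {2, 3, 6}  B3 = {5, 6, 7}  B4 = {1, 3, 5}  B5 = {3, 5, 8}  B6 = {5, 8, 9}  B7 = {3, 4, 6}
Tree: B1–B2, B1–B3, B1–B4, B4–B5, B5–B6, B1–B7

The largest bag has 3 vertices, giving width 2; this decomposition certifies tw(G) ≤ 2. On the other hand G contains the 3-clique {5, 8, 9}. A clique must lie in a single bag of any decomposition, so no decomposition can have width below 2. The upper and lower bounds meet at 2, so that is the treewidth.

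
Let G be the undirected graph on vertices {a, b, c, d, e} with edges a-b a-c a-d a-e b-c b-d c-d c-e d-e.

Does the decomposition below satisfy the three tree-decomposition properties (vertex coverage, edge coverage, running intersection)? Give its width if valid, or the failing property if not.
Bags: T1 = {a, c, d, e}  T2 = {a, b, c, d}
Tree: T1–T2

Checking the three conditions: (i) the bags cover all of {a, b, c, d, e}; (ii) for each edge, some bag contains both endpoints; (iii) the bags containing any fixed vertex form a subtree. All hold, so the decomposition is valid with width 4 − 1 = 3.

Yes; width 3.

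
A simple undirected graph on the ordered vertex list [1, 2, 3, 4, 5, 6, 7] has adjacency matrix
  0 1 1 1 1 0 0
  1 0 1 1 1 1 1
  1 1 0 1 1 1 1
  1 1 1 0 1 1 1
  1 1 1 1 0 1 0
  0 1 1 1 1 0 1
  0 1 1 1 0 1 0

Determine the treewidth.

A width-4 tree decomposition is:
Bags: B1 = {1, 2, 3, 4, 5}  B2 = {2, 3, 4, 5, 6}  B3 = {2, 3, 4, 6, 7}
Tree: B1–B2, B2–B3
Every bag has size at most 5, so the width is 5 − 1 = 4 and tw(G) ≤ 4. For the lower bound, the 5 vertices {1, 2, 3, 4, 5} are pairwise adjacent, and any tree decomposition puts a clique entirely inside one bag — forcing width ≥ 4. The upper and lower bounds meet at 4, so that is the treewidth.

4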